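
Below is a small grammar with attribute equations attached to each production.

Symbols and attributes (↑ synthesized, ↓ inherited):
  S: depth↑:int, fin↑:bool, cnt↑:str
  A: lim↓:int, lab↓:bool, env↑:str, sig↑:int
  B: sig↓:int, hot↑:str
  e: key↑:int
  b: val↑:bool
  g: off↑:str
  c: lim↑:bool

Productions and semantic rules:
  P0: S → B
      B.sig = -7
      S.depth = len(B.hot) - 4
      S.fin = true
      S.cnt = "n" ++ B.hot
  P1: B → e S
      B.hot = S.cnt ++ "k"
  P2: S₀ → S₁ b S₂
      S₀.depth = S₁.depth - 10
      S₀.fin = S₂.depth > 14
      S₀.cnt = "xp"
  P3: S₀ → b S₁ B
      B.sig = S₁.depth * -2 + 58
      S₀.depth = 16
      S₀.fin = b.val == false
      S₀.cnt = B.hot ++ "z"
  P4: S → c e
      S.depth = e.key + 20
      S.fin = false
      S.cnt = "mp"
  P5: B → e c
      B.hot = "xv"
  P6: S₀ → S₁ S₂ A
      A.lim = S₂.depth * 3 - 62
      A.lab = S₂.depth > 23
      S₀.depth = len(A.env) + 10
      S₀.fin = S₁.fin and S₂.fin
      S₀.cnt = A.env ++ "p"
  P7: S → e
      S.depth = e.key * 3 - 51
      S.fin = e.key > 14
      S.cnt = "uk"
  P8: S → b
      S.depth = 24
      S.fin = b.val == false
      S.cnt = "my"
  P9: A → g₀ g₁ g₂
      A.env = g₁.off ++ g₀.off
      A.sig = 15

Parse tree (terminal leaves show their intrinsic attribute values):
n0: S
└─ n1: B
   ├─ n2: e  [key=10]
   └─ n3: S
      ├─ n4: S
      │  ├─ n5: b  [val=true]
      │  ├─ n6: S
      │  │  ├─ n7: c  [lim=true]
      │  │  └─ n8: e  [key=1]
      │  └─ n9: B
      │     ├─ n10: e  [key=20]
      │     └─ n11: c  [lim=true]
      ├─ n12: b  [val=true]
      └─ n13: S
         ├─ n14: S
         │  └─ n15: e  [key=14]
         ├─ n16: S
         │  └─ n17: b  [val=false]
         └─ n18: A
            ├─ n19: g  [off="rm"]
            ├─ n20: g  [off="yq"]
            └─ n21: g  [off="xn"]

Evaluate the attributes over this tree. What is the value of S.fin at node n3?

1. n1.sig = -7  [-7]
2. n2.key = 10  [terminal]
3. n5.val = true  [terminal]
4. n7.lim = true  [terminal]
5. n8.key = 1  [terminal]
6. n6.depth = 21  [e.key + 20]
7. n6.fin = false  [false]
8. n6.cnt = "mp"  ["mp"]
9. n9.sig = 16  [S₁.depth * -2 + 58]
10. n10.key = 20  [terminal]
11. n11.lim = true  [terminal]
12. n9.hot = "xv"  ["xv"]
13. n4.depth = 16  [16]
14. n4.fin = false  [b.val == false]
15. n4.cnt = "xvz"  [B.hot ++ "z"]
16. n12.val = true  [terminal]
17. n15.key = 14  [terminal]
18. n14.depth = -9  [e.key * 3 - 51]
19. n14.fin = false  [e.key > 14]
20. n14.cnt = "uk"  ["uk"]
21. n17.val = false  [terminal]
22. n16.depth = 24  [24]
23. n16.fin = true  [b.val == false]
24. n16.cnt = "my"  ["my"]
25. n18.lim = 10  [S₂.depth * 3 - 62]
26. n18.lab = true  [S₂.depth > 23]
27. n19.off = "rm"  [terminal]
28. n20.off = "yq"  [terminal]
29. n21.off = "xn"  [terminal]
30. n18.env = "yqrm"  [g₁.off ++ g₀.off]
31. n18.sig = 15  [15]
32. n13.depth = 14  [len(A.env) + 10]
33. n13.fin = false  [S₁.fin and S₂.fin]
34. n13.cnt = "yqrmp"  [A.env ++ "p"]
35. n3.depth = 6  [S₁.depth - 10]
36. n3.fin = false  [S₂.depth > 14]
37. n3.cnt = "xp"  ["xp"]
38. n1.hot = "xpk"  [S.cnt ++ "k"]
39. n0.depth = -1  [len(B.hot) - 4]
40. n0.fin = true  [true]
41. n0.cnt = "nxpk"  ["n" ++ B.hot]

false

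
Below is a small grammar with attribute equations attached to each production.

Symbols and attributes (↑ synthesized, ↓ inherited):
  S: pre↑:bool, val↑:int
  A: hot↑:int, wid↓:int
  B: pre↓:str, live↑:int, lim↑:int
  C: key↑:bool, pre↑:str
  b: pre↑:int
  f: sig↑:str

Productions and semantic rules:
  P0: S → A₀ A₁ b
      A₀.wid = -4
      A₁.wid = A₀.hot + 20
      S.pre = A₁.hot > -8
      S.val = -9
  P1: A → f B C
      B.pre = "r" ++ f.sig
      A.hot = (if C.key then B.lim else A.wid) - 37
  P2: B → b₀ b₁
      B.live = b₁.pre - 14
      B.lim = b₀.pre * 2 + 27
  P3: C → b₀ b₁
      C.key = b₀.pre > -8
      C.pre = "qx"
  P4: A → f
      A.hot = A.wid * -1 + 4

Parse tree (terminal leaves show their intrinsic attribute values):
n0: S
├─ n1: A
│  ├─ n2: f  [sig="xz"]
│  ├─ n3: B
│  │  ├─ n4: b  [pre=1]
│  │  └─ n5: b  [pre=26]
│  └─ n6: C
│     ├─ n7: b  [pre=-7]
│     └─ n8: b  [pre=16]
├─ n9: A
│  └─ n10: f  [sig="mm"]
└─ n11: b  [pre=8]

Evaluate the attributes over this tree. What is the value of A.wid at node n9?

12

1. n1.wid = -4  [-4]
2. n2.sig = "xz"  [terminal]
3. n3.pre = "rxz"  ["r" ++ f.sig]
4. n4.pre = 1  [terminal]
5. n5.pre = 26  [terminal]
6. n3.live = 12  [b₁.pre - 14]
7. n3.lim = 29  [b₀.pre * 2 + 27]
8. n7.pre = -7  [terminal]
9. n8.pre = 16  [terminal]
10. n6.key = true  [b₀.pre > -8]
11. n6.pre = "qx"  ["qx"]
12. n1.hot = -8  [(if C.key then B.lim else A.wid) - 37]
13. n9.wid = 12  [A₀.hot + 20]
14. n10.sig = "mm"  [terminal]
15. n9.hot = -8  [A.wid * -1 + 4]
16. n11.pre = 8  [terminal]
17. n0.pre = false  [A₁.hot > -8]
18. n0.val = -9  [-9]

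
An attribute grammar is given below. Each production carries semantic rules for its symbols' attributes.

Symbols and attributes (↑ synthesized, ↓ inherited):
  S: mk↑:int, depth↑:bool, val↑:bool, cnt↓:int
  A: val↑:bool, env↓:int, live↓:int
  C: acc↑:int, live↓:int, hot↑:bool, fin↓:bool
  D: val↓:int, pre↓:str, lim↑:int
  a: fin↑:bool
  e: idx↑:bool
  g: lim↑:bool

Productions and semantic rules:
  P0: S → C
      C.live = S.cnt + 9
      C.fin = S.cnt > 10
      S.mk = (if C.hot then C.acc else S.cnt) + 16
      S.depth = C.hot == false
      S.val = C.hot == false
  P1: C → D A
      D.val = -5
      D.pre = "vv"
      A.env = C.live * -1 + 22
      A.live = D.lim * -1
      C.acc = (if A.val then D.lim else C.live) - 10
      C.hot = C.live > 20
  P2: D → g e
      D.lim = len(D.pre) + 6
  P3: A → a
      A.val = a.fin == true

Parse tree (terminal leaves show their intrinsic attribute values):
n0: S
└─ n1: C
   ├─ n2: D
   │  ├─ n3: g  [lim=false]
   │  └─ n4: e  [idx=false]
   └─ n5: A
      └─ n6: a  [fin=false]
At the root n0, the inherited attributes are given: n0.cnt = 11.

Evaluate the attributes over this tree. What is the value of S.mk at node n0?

27

1. n0.cnt = 11  [given at root]
2. n1.live = 20  [S.cnt + 9]
3. n1.fin = true  [S.cnt > 10]
4. n2.val = -5  [-5]
5. n2.pre = "vv"  ["vv"]
6. n3.lim = false  [terminal]
7. n4.idx = false  [terminal]
8. n2.lim = 8  [len(D.pre) + 6]
9. n5.env = 2  [C.live * -1 + 22]
10. n5.live = -8  [D.lim * -1]
11. n6.fin = false  [terminal]
12. n5.val = false  [a.fin == true]
13. n1.acc = 10  [(if A.val then D.lim else C.live) - 10]
14. n1.hot = false  [C.live > 20]
15. n0.mk = 27  [(if C.hot then C.acc else S.cnt) + 16]
16. n0.depth = true  [C.hot == false]
17. n0.val = true  [C.hot == false]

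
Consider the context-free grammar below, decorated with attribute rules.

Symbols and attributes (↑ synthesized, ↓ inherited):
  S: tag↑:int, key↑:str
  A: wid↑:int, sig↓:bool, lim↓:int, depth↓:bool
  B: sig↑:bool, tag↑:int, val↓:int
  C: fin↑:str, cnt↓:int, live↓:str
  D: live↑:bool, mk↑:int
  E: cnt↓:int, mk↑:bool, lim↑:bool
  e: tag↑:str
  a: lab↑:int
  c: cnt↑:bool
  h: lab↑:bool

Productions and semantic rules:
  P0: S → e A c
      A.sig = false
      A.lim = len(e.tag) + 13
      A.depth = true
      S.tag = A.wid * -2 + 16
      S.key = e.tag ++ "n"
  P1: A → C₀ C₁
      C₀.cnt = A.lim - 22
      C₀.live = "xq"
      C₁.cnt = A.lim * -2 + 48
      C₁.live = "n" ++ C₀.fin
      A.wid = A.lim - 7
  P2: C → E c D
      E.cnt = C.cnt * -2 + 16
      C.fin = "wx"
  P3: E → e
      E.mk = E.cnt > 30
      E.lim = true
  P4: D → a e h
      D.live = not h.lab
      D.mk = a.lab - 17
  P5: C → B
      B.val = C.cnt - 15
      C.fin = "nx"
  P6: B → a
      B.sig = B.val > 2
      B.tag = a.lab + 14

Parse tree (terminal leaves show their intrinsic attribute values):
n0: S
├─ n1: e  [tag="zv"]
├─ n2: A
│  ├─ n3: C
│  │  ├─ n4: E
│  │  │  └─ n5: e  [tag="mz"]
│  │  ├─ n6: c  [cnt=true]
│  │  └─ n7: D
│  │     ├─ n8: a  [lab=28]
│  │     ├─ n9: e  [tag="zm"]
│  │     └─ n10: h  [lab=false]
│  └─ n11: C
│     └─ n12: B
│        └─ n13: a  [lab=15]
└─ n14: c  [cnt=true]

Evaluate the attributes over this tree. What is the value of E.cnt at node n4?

30

1. n1.tag = "zv"  [terminal]
2. n2.sig = false  [false]
3. n2.lim = 15  [len(e.tag) + 13]
4. n2.depth = true  [true]
5. n3.cnt = -7  [A.lim - 22]
6. n3.live = "xq"  ["xq"]
7. n4.cnt = 30  [C.cnt * -2 + 16]
8. n5.tag = "mz"  [terminal]
9. n4.mk = false  [E.cnt > 30]
10. n4.lim = true  [true]
11. n6.cnt = true  [terminal]
12. n8.lab = 28  [terminal]
13. n9.tag = "zm"  [terminal]
14. n10.lab = false  [terminal]
15. n7.live = true  [not h.lab]
16. n7.mk = 11  [a.lab - 17]
17. n3.fin = "wx"  ["wx"]
18. n11.cnt = 18  [A.lim * -2 + 48]
19. n11.live = "nwx"  ["n" ++ C₀.fin]
20. n12.val = 3  [C.cnt - 15]
21. n13.lab = 15  [terminal]
22. n12.sig = true  [B.val > 2]
23. n12.tag = 29  [a.lab + 14]
24. n11.fin = "nx"  ["nx"]
25. n2.wid = 8  [A.lim - 7]
26. n14.cnt = true  [terminal]
27. n0.tag = 0  [A.wid * -2 + 16]
28. n0.key = "zvn"  [e.tag ++ "n"]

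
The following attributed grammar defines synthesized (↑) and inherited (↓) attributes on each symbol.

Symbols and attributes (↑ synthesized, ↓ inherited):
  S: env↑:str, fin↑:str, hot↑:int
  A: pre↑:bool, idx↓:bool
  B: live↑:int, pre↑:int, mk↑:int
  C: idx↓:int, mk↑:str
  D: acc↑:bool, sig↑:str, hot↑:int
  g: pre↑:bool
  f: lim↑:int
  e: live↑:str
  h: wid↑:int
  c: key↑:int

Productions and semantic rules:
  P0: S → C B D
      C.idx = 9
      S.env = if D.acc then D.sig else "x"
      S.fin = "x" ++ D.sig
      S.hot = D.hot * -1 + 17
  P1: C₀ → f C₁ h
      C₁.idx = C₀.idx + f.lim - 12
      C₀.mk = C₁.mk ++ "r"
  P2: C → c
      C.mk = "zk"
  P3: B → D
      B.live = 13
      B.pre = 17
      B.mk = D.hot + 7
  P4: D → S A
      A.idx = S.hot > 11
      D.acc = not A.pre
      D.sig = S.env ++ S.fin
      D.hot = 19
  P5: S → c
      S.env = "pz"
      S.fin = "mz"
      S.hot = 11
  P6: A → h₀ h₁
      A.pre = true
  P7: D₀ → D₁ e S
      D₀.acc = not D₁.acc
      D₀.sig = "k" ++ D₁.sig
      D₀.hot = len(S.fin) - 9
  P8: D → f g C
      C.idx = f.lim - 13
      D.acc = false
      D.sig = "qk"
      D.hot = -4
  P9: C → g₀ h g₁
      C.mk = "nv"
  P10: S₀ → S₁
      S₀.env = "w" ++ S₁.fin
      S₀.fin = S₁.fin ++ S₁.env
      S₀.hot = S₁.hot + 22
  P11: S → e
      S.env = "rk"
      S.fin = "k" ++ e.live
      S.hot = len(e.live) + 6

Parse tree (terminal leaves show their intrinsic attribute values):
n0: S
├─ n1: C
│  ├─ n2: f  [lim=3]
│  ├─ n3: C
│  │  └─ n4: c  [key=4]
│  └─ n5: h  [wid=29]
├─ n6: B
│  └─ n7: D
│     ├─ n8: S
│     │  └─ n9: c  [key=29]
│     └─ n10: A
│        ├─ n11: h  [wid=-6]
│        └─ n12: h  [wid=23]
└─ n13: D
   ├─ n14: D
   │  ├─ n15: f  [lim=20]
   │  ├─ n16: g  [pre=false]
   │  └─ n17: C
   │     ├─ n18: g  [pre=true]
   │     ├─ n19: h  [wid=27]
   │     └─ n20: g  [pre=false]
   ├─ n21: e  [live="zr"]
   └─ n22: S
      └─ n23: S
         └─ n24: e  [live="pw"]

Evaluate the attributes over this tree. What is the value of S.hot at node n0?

1. n1.idx = 9  [9]
2. n2.lim = 3  [terminal]
3. n3.idx = 0  [C₀.idx + f.lim - 12]
4. n4.key = 4  [terminal]
5. n3.mk = "zk"  ["zk"]
6. n5.wid = 29  [terminal]
7. n1.mk = "zkr"  [C₁.mk ++ "r"]
8. n9.key = 29  [terminal]
9. n8.env = "pz"  ["pz"]
10. n8.fin = "mz"  ["mz"]
11. n8.hot = 11  [11]
12. n10.idx = false  [S.hot > 11]
13. n11.wid = -6  [terminal]
14. n12.wid = 23  [terminal]
15. n10.pre = true  [true]
16. n7.acc = false  [not A.pre]
17. n7.sig = "pzmz"  [S.env ++ S.fin]
18. n7.hot = 19  [19]
19. n6.live = 13  [13]
20. n6.pre = 17  [17]
21. n6.mk = 26  [D.hot + 7]
22. n15.lim = 20  [terminal]
23. n16.pre = false  [terminal]
24. n17.idx = 7  [f.lim - 13]
25. n18.pre = true  [terminal]
26. n19.wid = 27  [terminal]
27. n20.pre = false  [terminal]
28. n17.mk = "nv"  ["nv"]
29. n14.acc = false  [false]
30. n14.sig = "qk"  ["qk"]
31. n14.hot = -4  [-4]
32. n21.live = "zr"  [terminal]
33. n24.live = "pw"  [terminal]
34. n23.env = "rk"  ["rk"]
35. n23.fin = "kpw"  ["k" ++ e.live]
36. n23.hot = 8  [len(e.live) + 6]
37. n22.env = "wkpw"  ["w" ++ S₁.fin]
38. n22.fin = "kpwrk"  [S₁.fin ++ S₁.env]
39. n22.hot = 30  [S₁.hot + 22]
40. n13.acc = true  [not D₁.acc]
41. n13.sig = "kqk"  ["k" ++ D₁.sig]
42. n13.hot = -4  [len(S.fin) - 9]
43. n0.env = "kqk"  [if D.acc then D.sig else "x"]
44. n0.fin = "xkqk"  ["x" ++ D.sig]
45. n0.hot = 21  [D.hot * -1 + 17]

21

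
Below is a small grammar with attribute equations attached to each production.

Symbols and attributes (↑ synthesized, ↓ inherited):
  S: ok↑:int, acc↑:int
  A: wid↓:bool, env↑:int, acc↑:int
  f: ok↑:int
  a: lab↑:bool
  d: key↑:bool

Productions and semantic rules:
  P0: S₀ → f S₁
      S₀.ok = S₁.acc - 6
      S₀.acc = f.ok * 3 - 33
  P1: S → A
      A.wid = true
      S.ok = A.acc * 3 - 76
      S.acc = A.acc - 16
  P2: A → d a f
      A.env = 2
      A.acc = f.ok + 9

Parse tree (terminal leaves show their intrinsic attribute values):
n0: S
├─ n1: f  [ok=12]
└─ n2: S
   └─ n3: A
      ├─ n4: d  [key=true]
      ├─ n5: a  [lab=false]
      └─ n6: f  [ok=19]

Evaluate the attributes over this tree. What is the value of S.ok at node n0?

6

1. n1.ok = 12  [terminal]
2. n3.wid = true  [true]
3. n4.key = true  [terminal]
4. n5.lab = false  [terminal]
5. n6.ok = 19  [terminal]
6. n3.env = 2  [2]
7. n3.acc = 28  [f.ok + 9]
8. n2.ok = 8  [A.acc * 3 - 76]
9. n2.acc = 12  [A.acc - 16]
10. n0.ok = 6  [S₁.acc - 6]
11. n0.acc = 3  [f.ok * 3 - 33]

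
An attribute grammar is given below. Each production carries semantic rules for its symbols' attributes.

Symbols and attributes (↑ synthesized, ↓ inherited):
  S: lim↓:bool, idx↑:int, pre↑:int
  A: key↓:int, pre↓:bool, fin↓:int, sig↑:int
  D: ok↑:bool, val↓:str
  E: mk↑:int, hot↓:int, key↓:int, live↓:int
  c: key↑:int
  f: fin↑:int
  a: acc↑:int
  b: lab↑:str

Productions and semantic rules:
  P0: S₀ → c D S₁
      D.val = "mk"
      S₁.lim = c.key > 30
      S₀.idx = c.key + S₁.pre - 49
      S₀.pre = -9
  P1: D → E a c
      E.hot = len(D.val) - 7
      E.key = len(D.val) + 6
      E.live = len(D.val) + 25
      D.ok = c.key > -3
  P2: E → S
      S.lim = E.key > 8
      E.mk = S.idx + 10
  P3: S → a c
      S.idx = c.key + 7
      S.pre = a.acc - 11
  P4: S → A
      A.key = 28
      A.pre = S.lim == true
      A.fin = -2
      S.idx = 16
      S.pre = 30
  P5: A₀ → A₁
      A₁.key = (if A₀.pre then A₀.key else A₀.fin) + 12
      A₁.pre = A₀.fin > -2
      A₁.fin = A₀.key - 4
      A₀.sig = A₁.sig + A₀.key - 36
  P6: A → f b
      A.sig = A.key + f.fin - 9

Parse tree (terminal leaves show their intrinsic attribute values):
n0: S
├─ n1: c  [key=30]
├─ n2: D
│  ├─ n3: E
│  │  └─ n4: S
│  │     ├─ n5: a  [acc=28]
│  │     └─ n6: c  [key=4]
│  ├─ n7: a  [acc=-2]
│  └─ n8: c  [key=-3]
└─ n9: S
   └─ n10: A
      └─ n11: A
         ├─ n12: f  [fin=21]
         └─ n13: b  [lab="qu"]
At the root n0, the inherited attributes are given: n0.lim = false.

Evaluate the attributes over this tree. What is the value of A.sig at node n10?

1. n0.lim = false  [given at root]
2. n1.key = 30  [terminal]
3. n2.val = "mk"  ["mk"]
4. n3.hot = -5  [len(D.val) - 7]
5. n3.key = 8  [len(D.val) + 6]
6. n3.live = 27  [len(D.val) + 25]
7. n4.lim = false  [E.key > 8]
8. n5.acc = 28  [terminal]
9. n6.key = 4  [terminal]
10. n4.idx = 11  [c.key + 7]
11. n4.pre = 17  [a.acc - 11]
12. n3.mk = 21  [S.idx + 10]
13. n7.acc = -2  [terminal]
14. n8.key = -3  [terminal]
15. n2.ok = false  [c.key > -3]
16. n9.lim = false  [c.key > 30]
17. n10.key = 28  [28]
18. n10.pre = false  [S.lim == true]
19. n10.fin = -2  [-2]
20. n11.key = 10  [(if A₀.pre then A₀.key else A₀.fin) + 12]
21. n11.pre = false  [A₀.fin > -2]
22. n11.fin = 24  [A₀.key - 4]
23. n12.fin = 21  [terminal]
24. n13.lab = "qu"  [terminal]
25. n11.sig = 22  [A.key + f.fin - 9]
26. n10.sig = 14  [A₁.sig + A₀.key - 36]
27. n9.idx = 16  [16]
28. n9.pre = 30  [30]
29. n0.idx = 11  [c.key + S₁.pre - 49]
30. n0.pre = -9  [-9]

14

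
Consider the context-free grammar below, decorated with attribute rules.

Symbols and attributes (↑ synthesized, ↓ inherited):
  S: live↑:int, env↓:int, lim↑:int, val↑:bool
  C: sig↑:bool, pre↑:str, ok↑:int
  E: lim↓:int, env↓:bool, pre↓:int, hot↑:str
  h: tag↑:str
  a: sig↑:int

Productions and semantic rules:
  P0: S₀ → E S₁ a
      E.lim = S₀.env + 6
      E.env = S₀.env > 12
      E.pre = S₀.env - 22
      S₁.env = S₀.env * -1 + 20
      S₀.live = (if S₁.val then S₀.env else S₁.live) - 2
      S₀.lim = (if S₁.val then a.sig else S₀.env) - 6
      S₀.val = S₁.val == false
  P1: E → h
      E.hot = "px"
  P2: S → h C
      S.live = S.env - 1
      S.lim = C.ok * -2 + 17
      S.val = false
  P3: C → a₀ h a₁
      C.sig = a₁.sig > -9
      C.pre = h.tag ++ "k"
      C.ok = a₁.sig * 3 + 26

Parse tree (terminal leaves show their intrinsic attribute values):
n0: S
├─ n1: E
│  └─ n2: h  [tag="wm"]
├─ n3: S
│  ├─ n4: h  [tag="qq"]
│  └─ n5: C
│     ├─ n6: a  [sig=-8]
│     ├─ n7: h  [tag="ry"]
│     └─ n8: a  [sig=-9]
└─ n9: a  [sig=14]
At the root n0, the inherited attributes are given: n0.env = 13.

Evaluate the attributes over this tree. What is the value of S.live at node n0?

1. n0.env = 13  [given at root]
2. n1.lim = 19  [S₀.env + 6]
3. n1.env = true  [S₀.env > 12]
4. n1.pre = -9  [S₀.env - 22]
5. n2.tag = "wm"  [terminal]
6. n1.hot = "px"  ["px"]
7. n3.env = 7  [S₀.env * -1 + 20]
8. n4.tag = "qq"  [terminal]
9. n6.sig = -8  [terminal]
10. n7.tag = "ry"  [terminal]
11. n8.sig = -9  [terminal]
12. n5.sig = false  [a₁.sig > -9]
13. n5.pre = "ryk"  [h.tag ++ "k"]
14. n5.ok = -1  [a₁.sig * 3 + 26]
15. n3.live = 6  [S.env - 1]
16. n3.lim = 19  [C.ok * -2 + 17]
17. n3.val = false  [false]
18. n9.sig = 14  [terminal]
19. n0.live = 4  [(if S₁.val then S₀.env else S₁.live) - 2]
20. n0.lim = 7  [(if S₁.val then a.sig else S₀.env) - 6]
21. n0.val = true  [S₁.val == false]

4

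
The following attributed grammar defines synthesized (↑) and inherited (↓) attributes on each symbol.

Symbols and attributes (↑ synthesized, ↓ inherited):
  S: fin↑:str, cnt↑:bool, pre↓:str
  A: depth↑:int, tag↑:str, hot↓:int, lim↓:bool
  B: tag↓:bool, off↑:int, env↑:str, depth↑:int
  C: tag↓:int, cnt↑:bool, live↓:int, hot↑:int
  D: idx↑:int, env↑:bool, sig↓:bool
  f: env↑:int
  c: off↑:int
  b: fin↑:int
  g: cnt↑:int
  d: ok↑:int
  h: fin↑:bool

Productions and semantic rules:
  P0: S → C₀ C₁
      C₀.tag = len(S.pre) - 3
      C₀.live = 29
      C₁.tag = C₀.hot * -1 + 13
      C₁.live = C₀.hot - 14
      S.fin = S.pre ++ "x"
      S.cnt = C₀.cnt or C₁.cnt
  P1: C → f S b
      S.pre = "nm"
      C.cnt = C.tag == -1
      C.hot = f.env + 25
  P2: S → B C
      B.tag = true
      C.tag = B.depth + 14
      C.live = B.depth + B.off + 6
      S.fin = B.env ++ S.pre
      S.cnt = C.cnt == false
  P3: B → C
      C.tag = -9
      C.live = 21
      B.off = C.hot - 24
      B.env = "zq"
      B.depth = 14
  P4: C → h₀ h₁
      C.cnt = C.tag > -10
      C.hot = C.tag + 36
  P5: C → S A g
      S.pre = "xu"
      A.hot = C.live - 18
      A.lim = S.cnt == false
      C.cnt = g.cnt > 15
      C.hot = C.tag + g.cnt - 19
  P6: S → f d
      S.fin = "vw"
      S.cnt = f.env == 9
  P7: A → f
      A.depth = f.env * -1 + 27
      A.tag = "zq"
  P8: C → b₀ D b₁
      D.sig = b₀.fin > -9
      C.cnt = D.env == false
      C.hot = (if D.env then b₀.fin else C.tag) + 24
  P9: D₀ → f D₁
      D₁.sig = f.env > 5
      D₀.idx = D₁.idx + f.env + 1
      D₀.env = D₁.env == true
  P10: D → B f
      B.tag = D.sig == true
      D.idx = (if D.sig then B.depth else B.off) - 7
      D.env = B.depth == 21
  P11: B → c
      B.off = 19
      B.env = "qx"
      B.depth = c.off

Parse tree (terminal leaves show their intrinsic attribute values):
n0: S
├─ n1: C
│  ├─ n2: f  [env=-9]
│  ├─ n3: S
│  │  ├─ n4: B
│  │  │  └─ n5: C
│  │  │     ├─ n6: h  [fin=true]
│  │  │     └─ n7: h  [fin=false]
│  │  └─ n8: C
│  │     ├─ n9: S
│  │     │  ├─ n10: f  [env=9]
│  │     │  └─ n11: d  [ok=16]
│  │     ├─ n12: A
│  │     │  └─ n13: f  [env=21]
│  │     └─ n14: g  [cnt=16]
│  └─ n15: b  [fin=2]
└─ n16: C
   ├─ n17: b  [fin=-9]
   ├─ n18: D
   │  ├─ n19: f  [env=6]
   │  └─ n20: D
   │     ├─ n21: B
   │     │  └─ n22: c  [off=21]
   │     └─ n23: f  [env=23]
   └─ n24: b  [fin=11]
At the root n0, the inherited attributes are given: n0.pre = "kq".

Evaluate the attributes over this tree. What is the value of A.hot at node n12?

1. n0.pre = "kq"  [given at root]
2. n1.tag = -1  [len(S.pre) - 3]
3. n1.live = 29  [29]
4. n2.env = -9  [terminal]
5. n3.pre = "nm"  ["nm"]
6. n4.tag = true  [true]
7. n5.tag = -9  [-9]
8. n5.live = 21  [21]
9. n6.fin = true  [terminal]
10. n7.fin = false  [terminal]
11. n5.cnt = true  [C.tag > -10]
12. n5.hot = 27  [C.tag + 36]
13. n4.off = 3  [C.hot - 24]
14. n4.env = "zq"  ["zq"]
15. n4.depth = 14  [14]
16. n8.tag = 28  [B.depth + 14]
17. n8.live = 23  [B.depth + B.off + 6]
18. n9.pre = "xu"  ["xu"]
19. n10.env = 9  [terminal]
20. n11.ok = 16  [terminal]
21. n9.fin = "vw"  ["vw"]
22. n9.cnt = true  [f.env == 9]
23. n12.hot = 5  [C.live - 18]
24. n12.lim = false  [S.cnt == false]
25. n13.env = 21  [terminal]
26. n12.depth = 6  [f.env * -1 + 27]
27. n12.tag = "zq"  ["zq"]
28. n14.cnt = 16  [terminal]
29. n8.cnt = true  [g.cnt > 15]
30. n8.hot = 25  [C.tag + g.cnt - 19]
31. n3.fin = "zqnm"  [B.env ++ S.pre]
32. n3.cnt = false  [C.cnt == false]
33. n15.fin = 2  [terminal]
34. n1.cnt = true  [C.tag == -1]
35. n1.hot = 16  [f.env + 25]
36. n16.tag = -3  [C₀.hot * -1 + 13]
37. n16.live = 2  [C₀.hot - 14]
38. n17.fin = -9  [terminal]
39. n18.sig = false  [b₀.fin > -9]
40. n19.env = 6  [terminal]
41. n20.sig = true  [f.env > 5]
42. n21.tag = true  [D.sig == true]
43. n22.off = 21  [terminal]
44. n21.off = 19  [19]
45. n21.env = "qx"  ["qx"]
46. n21.depth = 21  [c.off]
47. n23.env = 23  [terminal]
48. n20.idx = 14  [(if D.sig then B.depth else B.off) - 7]
49. n20.env = true  [B.depth == 21]
50. n18.idx = 21  [D₁.idx + f.env + 1]
51. n18.env = true  [D₁.env == true]
52. n24.fin = 11  [terminal]
53. n16.cnt = false  [D.env == false]
54. n16.hot = 15  [(if D.env then b₀.fin else C.tag) + 24]
55. n0.fin = "kqx"  [S.pre ++ "x"]
56. n0.cnt = true  [C₀.cnt or C₁.cnt]

5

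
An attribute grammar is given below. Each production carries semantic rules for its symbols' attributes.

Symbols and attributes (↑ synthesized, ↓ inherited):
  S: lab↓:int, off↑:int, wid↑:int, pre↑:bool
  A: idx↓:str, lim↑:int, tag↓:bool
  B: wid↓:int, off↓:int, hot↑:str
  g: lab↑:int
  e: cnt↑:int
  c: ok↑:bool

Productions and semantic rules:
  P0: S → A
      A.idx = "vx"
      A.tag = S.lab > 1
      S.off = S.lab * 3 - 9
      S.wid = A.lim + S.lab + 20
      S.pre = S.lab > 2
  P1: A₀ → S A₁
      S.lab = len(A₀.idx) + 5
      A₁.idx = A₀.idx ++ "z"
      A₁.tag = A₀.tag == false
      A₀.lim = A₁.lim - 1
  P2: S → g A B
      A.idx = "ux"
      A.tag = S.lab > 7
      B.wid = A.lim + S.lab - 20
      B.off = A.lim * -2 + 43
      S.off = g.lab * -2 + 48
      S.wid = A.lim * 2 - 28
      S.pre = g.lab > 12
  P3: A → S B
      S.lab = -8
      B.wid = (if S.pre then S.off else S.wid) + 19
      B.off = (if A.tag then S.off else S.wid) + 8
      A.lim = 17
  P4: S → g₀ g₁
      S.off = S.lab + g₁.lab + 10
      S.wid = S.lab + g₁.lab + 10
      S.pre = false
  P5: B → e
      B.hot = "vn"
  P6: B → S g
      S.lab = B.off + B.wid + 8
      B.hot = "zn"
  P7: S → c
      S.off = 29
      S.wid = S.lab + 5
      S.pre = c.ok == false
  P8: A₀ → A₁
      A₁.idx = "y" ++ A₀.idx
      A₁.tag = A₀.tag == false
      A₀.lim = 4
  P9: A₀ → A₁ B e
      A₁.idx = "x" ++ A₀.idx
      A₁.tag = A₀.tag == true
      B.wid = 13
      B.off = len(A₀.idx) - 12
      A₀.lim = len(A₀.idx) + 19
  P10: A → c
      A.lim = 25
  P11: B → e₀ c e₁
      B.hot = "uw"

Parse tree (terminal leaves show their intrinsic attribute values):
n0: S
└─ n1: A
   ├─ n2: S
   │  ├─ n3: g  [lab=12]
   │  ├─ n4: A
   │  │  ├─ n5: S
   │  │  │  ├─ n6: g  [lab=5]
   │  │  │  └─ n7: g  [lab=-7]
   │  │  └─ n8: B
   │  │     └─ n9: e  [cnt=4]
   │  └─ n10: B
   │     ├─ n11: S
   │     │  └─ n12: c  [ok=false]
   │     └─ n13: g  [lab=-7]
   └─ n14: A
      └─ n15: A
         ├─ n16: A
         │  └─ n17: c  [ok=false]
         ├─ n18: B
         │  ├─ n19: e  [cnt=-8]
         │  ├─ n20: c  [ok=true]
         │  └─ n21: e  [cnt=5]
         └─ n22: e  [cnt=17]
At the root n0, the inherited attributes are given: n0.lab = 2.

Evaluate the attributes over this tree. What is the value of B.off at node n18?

1. n0.lab = 2  [given at root]
2. n1.idx = "vx"  ["vx"]
3. n1.tag = true  [S.lab > 1]
4. n2.lab = 7  [len(A₀.idx) + 5]
5. n3.lab = 12  [terminal]
6. n4.idx = "ux"  ["ux"]
7. n4.tag = false  [S.lab > 7]
8. n5.lab = -8  [-8]
9. n6.lab = 5  [terminal]
10. n7.lab = -7  [terminal]
11. n5.off = -5  [S.lab + g₁.lab + 10]
12. n5.wid = -5  [S.lab + g₁.lab + 10]
13. n5.pre = false  [false]
14. n8.wid = 14  [(if S.pre then S.off else S.wid) + 19]
15. n8.off = 3  [(if A.tag then S.off else S.wid) + 8]
16. n9.cnt = 4  [terminal]
17. n8.hot = "vn"  ["vn"]
18. n4.lim = 17  [17]
19. n10.wid = 4  [A.lim + S.lab - 20]
20. n10.off = 9  [A.lim * -2 + 43]
21. n11.lab = 21  [B.off + B.wid + 8]
22. n12.ok = false  [terminal]
23. n11.off = 29  [29]
24. n11.wid = 26  [S.lab + 5]
25. n11.pre = true  [c.ok == false]
26. n13.lab = -7  [terminal]
27. n10.hot = "zn"  ["zn"]
28. n2.off = 24  [g.lab * -2 + 48]
29. n2.wid = 6  [A.lim * 2 - 28]
30. n2.pre = false  [g.lab > 12]
31. n14.idx = "vxz"  [A₀.idx ++ "z"]
32. n14.tag = false  [A₀.tag == false]
33. n15.idx = "yvxz"  ["y" ++ A₀.idx]
34. n15.tag = true  [A₀.tag == false]
35. n16.idx = "xyvxz"  ["x" ++ A₀.idx]
36. n16.tag = true  [A₀.tag == true]
37. n17.ok = false  [terminal]
38. n16.lim = 25  [25]
39. n18.wid = 13  [13]
40. n18.off = -8  [len(A₀.idx) - 12]
41. n19.cnt = -8  [terminal]
42. n20.ok = true  [terminal]
43. n21.cnt = 5  [terminal]
44. n18.hot = "uw"  ["uw"]
45. n22.cnt = 17  [terminal]
46. n15.lim = 23  [len(A₀.idx) + 19]
47. n14.lim = 4  [4]
48. n1.lim = 3  [A₁.lim - 1]
49. n0.off = -3  [S.lab * 3 - 9]
50. n0.wid = 25  [A.lim + S.lab + 20]
51. n0.pre = false  [S.lab > 2]

-8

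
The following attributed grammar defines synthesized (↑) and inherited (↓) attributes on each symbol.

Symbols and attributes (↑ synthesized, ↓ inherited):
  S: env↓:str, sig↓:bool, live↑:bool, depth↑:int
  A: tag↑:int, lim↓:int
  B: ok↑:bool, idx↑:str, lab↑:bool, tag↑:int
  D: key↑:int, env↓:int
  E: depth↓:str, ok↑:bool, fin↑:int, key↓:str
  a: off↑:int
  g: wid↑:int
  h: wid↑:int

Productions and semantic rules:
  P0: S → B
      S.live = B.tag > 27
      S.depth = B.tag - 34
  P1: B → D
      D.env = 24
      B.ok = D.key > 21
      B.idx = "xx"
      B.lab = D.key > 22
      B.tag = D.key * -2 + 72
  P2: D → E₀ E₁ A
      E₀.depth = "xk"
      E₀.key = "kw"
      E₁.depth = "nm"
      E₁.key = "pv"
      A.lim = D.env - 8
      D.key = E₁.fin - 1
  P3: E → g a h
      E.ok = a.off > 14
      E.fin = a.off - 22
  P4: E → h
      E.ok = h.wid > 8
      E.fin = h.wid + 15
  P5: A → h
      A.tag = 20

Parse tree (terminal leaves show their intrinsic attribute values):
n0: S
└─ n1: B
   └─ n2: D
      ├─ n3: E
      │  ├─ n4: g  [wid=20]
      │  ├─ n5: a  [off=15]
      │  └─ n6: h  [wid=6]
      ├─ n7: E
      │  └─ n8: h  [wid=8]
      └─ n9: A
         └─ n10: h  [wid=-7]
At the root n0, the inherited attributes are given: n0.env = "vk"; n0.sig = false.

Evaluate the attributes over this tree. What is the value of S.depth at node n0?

1. n0.env = "vk"  [given at root]
2. n0.sig = false  [given at root]
3. n2.env = 24  [24]
4. n3.depth = "xk"  ["xk"]
5. n3.key = "kw"  ["kw"]
6. n4.wid = 20  [terminal]
7. n5.off = 15  [terminal]
8. n6.wid = 6  [terminal]
9. n3.ok = true  [a.off > 14]
10. n3.fin = -7  [a.off - 22]
11. n7.depth = "nm"  ["nm"]
12. n7.key = "pv"  ["pv"]
13. n8.wid = 8  [terminal]
14. n7.ok = false  [h.wid > 8]
15. n7.fin = 23  [h.wid + 15]
16. n9.lim = 16  [D.env - 8]
17. n10.wid = -7  [terminal]
18. n9.tag = 20  [20]
19. n2.key = 22  [E₁.fin - 1]
20. n1.ok = true  [D.key > 21]
21. n1.idx = "xx"  ["xx"]
22. n1.lab = false  [D.key > 22]
23. n1.tag = 28  [D.key * -2 + 72]
24. n0.live = true  [B.tag > 27]
25. n0.depth = -6  [B.tag - 34]

-6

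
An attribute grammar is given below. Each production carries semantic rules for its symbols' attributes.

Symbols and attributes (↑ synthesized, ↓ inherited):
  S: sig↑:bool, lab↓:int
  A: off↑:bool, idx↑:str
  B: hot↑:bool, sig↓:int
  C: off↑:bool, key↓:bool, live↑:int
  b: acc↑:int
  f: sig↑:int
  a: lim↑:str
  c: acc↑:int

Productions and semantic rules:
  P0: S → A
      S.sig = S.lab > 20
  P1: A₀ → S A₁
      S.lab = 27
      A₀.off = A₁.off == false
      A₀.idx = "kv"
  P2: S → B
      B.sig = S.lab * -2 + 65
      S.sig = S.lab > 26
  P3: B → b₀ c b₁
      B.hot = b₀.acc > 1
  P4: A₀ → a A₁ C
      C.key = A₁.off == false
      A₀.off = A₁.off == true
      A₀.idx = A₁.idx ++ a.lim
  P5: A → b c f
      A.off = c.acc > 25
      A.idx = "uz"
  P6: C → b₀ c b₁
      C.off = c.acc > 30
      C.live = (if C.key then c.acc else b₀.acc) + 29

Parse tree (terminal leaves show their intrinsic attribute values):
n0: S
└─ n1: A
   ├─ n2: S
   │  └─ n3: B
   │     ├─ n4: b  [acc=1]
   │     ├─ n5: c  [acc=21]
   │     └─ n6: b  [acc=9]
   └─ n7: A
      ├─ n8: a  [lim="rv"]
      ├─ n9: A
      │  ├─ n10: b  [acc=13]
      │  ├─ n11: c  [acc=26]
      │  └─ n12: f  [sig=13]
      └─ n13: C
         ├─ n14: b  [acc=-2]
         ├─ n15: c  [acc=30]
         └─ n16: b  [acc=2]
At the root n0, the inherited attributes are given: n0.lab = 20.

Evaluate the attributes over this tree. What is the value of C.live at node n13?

1. n0.lab = 20  [given at root]
2. n2.lab = 27  [27]
3. n3.sig = 11  [S.lab * -2 + 65]
4. n4.acc = 1  [terminal]
5. n5.acc = 21  [terminal]
6. n6.acc = 9  [terminal]
7. n3.hot = false  [b₀.acc > 1]
8. n2.sig = true  [S.lab > 26]
9. n8.lim = "rv"  [terminal]
10. n10.acc = 13  [terminal]
11. n11.acc = 26  [terminal]
12. n12.sig = 13  [terminal]
13. n9.off = true  [c.acc > 25]
14. n9.idx = "uz"  ["uz"]
15. n13.key = false  [A₁.off == false]
16. n14.acc = -2  [terminal]
17. n15.acc = 30  [terminal]
18. n16.acc = 2  [terminal]
19. n13.off = false  [c.acc > 30]
20. n13.live = 27  [(if C.key then c.acc else b₀.acc) + 29]
21. n7.off = true  [A₁.off == true]
22. n7.idx = "uzrv"  [A₁.idx ++ a.lim]
23. n1.off = false  [A₁.off == false]
24. n1.idx = "kv"  ["kv"]
25. n0.sig = false  [S.lab > 20]

27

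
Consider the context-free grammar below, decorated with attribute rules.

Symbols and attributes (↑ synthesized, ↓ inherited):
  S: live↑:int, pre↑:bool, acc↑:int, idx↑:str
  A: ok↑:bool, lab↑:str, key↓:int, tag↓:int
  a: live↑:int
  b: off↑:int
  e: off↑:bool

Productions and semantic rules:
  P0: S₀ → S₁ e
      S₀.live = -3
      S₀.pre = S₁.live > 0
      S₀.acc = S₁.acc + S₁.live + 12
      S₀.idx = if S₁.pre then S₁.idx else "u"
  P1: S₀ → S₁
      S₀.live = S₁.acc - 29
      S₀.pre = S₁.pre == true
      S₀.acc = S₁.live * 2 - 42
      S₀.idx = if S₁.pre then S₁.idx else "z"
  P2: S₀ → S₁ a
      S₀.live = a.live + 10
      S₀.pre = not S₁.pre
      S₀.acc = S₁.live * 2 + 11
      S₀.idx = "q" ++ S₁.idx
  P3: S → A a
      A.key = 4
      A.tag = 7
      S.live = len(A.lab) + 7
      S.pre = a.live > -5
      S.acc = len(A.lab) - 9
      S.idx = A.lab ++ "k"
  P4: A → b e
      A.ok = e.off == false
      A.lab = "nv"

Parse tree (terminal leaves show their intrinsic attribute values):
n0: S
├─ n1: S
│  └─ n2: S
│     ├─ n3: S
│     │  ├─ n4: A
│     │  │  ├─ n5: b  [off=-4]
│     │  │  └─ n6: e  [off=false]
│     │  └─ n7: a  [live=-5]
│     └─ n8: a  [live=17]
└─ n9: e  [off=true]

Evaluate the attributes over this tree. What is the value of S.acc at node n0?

1. n4.key = 4  [4]
2. n4.tag = 7  [7]
3. n5.off = -4  [terminal]
4. n6.off = false  [terminal]
5. n4.ok = true  [e.off == false]
6. n4.lab = "nv"  ["nv"]
7. n7.live = -5  [terminal]
8. n3.live = 9  [len(A.lab) + 7]
9. n3.pre = false  [a.live > -5]
10. n3.acc = -7  [len(A.lab) - 9]
11. n3.idx = "nvk"  [A.lab ++ "k"]
12. n8.live = 17  [terminal]
13. n2.live = 27  [a.live + 10]
14. n2.pre = true  [not S₁.pre]
15. n2.acc = 29  [S₁.live * 2 + 11]
16. n2.idx = "qnvk"  ["q" ++ S₁.idx]
17. n1.live = 0  [S₁.acc - 29]
18. n1.pre = true  [S₁.pre == true]
19. n1.acc = 12  [S₁.live * 2 - 42]
20. n1.idx = "qnvk"  [if S₁.pre then S₁.idx else "z"]
21. n9.off = true  [terminal]
22. n0.live = -3  [-3]
23. n0.pre = false  [S₁.live > 0]
24. n0.acc = 24  [S₁.acc + S₁.live + 12]
25. n0.idx = "qnvk"  [if S₁.pre then S₁.idx else "u"]

24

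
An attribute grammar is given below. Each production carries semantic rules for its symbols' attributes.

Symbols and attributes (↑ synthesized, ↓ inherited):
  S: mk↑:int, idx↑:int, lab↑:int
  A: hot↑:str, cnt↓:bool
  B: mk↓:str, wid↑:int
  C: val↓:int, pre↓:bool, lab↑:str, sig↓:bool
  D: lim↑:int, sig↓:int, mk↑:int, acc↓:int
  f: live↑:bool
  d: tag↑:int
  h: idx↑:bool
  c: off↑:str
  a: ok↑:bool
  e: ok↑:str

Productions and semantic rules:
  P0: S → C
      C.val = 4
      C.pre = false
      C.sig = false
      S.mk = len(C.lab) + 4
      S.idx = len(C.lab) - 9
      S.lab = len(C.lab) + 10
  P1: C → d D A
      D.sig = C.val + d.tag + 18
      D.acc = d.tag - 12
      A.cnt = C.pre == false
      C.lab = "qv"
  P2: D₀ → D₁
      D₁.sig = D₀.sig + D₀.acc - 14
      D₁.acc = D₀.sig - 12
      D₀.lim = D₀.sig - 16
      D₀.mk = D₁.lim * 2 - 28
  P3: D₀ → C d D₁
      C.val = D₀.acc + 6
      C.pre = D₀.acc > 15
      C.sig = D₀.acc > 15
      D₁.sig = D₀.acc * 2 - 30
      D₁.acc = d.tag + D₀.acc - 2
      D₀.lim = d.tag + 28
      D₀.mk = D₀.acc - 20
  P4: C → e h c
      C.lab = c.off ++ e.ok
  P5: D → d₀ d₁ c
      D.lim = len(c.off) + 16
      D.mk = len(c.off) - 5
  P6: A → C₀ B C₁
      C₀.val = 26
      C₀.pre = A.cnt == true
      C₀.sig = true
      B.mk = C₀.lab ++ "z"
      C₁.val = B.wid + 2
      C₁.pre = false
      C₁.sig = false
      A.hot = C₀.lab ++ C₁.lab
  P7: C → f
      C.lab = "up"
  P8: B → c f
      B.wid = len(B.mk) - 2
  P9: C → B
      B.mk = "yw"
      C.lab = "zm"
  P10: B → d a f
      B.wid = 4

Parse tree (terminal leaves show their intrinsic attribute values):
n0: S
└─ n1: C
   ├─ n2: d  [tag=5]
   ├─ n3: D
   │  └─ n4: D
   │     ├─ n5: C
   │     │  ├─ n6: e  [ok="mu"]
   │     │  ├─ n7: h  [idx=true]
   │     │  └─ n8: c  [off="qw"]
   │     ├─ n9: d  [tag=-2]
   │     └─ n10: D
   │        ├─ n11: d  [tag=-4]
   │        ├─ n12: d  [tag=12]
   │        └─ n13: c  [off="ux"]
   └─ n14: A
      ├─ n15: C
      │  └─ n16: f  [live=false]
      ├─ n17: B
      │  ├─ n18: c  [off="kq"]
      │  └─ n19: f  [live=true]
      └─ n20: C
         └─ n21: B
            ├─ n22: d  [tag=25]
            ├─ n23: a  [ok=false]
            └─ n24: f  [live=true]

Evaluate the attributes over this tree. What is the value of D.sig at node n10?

0

1. n1.val = 4  [4]
2. n1.pre = false  [false]
3. n1.sig = false  [false]
4. n2.tag = 5  [terminal]
5. n3.sig = 27  [C.val + d.tag + 18]
6. n3.acc = -7  [d.tag - 12]
7. n4.sig = 6  [D₀.sig + D₀.acc - 14]
8. n4.acc = 15  [D₀.sig - 12]
9. n5.val = 21  [D₀.acc + 6]
10. n5.pre = false  [D₀.acc > 15]
11. n5.sig = false  [D₀.acc > 15]
12. n6.ok = "mu"  [terminal]
13. n7.idx = true  [terminal]
14. n8.off = "qw"  [terminal]
15. n5.lab = "qwmu"  [c.off ++ e.ok]
16. n9.tag = -2  [terminal]
17. n10.sig = 0  [D₀.acc * 2 - 30]
18. n10.acc = 11  [d.tag + D₀.acc - 2]
19. n11.tag = -4  [terminal]
20. n12.tag = 12  [terminal]
21. n13.off = "ux"  [terminal]
22. n10.lim = 18  [len(c.off) + 16]
23. n10.mk = -3  [len(c.off) - 5]
24. n4.lim = 26  [d.tag + 28]
25. n4.mk = -5  [D₀.acc - 20]
26. n3.lim = 11  [D₀.sig - 16]
27. n3.mk = 24  [D₁.lim * 2 - 28]
28. n14.cnt = true  [C.pre == false]
29. n15.val = 26  [26]
30. n15.pre = true  [A.cnt == true]
31. n15.sig = true  [true]
32. n16.live = false  [terminal]
33. n15.lab = "up"  ["up"]
34. n17.mk = "upz"  [C₀.lab ++ "z"]
35. n18.off = "kq"  [terminal]
36. n19.live = true  [terminal]
37. n17.wid = 1  [len(B.mk) - 2]
38. n20.val = 3  [B.wid + 2]
39. n20.pre = false  [false]
40. n20.sig = false  [false]
41. n21.mk = "yw"  ["yw"]
42. n22.tag = 25  [terminal]
43. n23.ok = false  [terminal]
44. n24.live = true  [terminal]
45. n21.wid = 4  [4]
46. n20.lab = "zm"  ["zm"]
47. n14.hot = "upzm"  [C₀.lab ++ C₁.lab]
48. n1.lab = "qv"  ["qv"]
49. n0.mk = 6  [len(C.lab) + 4]
50. n0.idx = -7  [len(C.lab) - 9]
51. n0.lab = 12  [len(C.lab) + 10]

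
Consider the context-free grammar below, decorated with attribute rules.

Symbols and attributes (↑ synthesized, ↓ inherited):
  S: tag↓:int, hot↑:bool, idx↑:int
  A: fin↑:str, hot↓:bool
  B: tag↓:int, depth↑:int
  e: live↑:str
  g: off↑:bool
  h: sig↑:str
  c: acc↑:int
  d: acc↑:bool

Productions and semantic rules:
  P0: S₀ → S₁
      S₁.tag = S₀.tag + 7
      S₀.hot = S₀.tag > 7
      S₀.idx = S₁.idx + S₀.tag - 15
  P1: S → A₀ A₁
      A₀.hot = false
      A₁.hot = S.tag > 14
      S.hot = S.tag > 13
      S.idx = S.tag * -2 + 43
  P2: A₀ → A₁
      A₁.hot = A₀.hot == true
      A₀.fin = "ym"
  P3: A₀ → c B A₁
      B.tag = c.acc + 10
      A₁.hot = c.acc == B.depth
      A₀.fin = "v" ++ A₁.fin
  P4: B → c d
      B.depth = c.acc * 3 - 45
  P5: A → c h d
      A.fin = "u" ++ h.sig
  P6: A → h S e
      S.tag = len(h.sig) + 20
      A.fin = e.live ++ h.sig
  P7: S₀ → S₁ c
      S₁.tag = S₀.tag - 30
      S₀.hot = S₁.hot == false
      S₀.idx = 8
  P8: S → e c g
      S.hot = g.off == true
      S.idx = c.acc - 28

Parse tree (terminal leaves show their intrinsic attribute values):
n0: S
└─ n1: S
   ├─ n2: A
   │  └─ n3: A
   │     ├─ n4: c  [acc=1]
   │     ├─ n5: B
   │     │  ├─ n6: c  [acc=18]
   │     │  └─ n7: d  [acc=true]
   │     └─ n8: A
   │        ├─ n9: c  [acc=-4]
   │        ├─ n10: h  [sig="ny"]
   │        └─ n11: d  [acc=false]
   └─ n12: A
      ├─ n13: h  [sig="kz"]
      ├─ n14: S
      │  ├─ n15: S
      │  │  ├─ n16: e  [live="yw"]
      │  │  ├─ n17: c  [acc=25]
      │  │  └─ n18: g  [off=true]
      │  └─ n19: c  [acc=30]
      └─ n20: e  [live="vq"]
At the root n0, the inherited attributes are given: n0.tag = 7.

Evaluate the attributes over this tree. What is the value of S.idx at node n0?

7

1. n0.tag = 7  [given at root]
2. n1.tag = 14  [S₀.tag + 7]
3. n2.hot = false  [false]
4. n3.hot = false  [A₀.hot == true]
5. n4.acc = 1  [terminal]
6. n5.tag = 11  [c.acc + 10]
7. n6.acc = 18  [terminal]
8. n7.acc = true  [terminal]
9. n5.depth = 9  [c.acc * 3 - 45]
10. n8.hot = false  [c.acc == B.depth]
11. n9.acc = -4  [terminal]
12. n10.sig = "ny"  [terminal]
13. n11.acc = false  [terminal]
14. n8.fin = "uny"  ["u" ++ h.sig]
15. n3.fin = "vuny"  ["v" ++ A₁.fin]
16. n2.fin = "ym"  ["ym"]
17. n12.hot = false  [S.tag > 14]
18. n13.sig = "kz"  [terminal]
19. n14.tag = 22  [len(h.sig) + 20]
20. n15.tag = -8  [S₀.tag - 30]
21. n16.live = "yw"  [terminal]
22. n17.acc = 25  [terminal]
23. n18.off = true  [terminal]
24. n15.hot = true  [g.off == true]
25. n15.idx = -3  [c.acc - 28]
26. n19.acc = 30  [terminal]
27. n14.hot = false  [S₁.hot == false]
28. n14.idx = 8  [8]
29. n20.live = "vq"  [terminal]
30. n12.fin = "vqkz"  [e.live ++ h.sig]
31. n1.hot = true  [S.tag > 13]
32. n1.idx = 15  [S.tag * -2 + 43]
33. n0.hot = false  [S₀.tag > 7]
34. n0.idx = 7  [S₁.idx + S₀.tag - 15]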